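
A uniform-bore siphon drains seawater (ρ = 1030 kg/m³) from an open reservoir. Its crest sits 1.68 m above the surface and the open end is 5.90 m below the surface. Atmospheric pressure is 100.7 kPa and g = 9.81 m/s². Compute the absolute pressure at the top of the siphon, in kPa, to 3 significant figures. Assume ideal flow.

P_top ≈ 24.1 kPa

From the surface to the outlet (both open to atmosphere, surface at rest): v = √(2g·h_out) = √(2·9.81·5.90) = 10.8 m/s.
The bore is uniform, so the speed at the crest is the same v. Bernoulli surface→crest: P_atm = P_top + ½ρv² + ρg·h_top.
P_top = 100700 − ½·1030·10.8² − 1030·9.81·1.68 = 24100 Pa.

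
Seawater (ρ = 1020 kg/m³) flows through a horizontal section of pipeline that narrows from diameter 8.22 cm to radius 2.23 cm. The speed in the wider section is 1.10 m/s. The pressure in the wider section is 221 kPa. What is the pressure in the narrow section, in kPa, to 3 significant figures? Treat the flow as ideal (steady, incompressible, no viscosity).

214 kPa

By continuity, v₂ = v₁·A₁/A₂ = 1.10·(53.1/15.6) = 3.74 m/s.
Along the horizontal streamline, P + ½ρv² is constant.
P₂ = P₁ − ½ρ(v₂² − v₁²) = 221000 − ½·1020·(3.74² − 1.10²) = 221000 − 6500 = 214000 Pa.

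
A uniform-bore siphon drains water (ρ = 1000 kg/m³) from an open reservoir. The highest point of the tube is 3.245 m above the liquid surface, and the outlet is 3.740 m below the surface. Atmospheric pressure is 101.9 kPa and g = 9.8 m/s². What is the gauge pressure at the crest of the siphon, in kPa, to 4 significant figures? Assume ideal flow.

P_gauge ≈ -68.45 kPa

The outlet speed comes from Torricelli: v = √(2g·3.740) = 8.562 m/s.
Continuity keeps v the same throughout the tube; from surface to crest, P_atm + 0 = P_top + ½ρv² + ρg·h_top.
P_top = 101900 − ½·1000·8.562² − 1000·9.8·3.245 = 33450 Pa. So P_gauge = P_top − P_atm = -68450 Pa.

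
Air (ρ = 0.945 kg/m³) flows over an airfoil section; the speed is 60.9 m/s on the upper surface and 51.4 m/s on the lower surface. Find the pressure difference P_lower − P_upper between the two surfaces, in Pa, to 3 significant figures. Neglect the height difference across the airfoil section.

With negligible Δh, P + ½ρv² is constant, so P_low − P_up = ½ρ(v_up² − v_low²).
ΔP = ½·0.945·(60.9² − 51.4²) = 504 Pa.

ΔP ≈ 504 Pa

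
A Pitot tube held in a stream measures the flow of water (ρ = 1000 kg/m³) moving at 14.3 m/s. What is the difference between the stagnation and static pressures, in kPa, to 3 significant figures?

ΔP = 102 kPa

Bernoulli between the free stream and the stagnation point: ½ρv² = P_stag − P_static.
ΔP = ½·1000·14.3² = 102000 Pa.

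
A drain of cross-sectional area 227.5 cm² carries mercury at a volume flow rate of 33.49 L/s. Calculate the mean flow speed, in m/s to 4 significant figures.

Q = 33.49 L/s = 0.03349 m³/s.
v = Q/A = 0.03349 / 0.02275 = 1.472 m/s.

1.472 m/s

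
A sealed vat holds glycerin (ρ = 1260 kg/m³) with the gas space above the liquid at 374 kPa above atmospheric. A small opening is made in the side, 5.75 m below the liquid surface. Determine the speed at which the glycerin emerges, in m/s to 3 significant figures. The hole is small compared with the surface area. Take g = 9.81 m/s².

v ≈ 26.6 m/s

Take point 1 at the surface (v₁ ≈ 0) and point 2 at the hole (at atmospheric pressure). Bernoulli: P₁ + ρg h = P_atm + ½ρv₂².
With P₁ − P_atm = 374000 Pa, v₂ = √(2gh + 2ΔP/ρ) = √(2·9.81·5.75 + 2·374000/1260) = 26.6 m/s.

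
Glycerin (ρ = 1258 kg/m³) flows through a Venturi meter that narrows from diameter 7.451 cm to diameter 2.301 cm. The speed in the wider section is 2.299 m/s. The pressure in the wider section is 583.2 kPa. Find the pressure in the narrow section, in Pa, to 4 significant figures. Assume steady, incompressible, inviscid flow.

P₂ ≈ 221000 Pa

Continuity gives A₁v₁ = A₂v₂, so v₂ = (43.60 cm²)/(4.158 cm²) × 2.299 m/s = 24.11 m/s.
Bernoulli (h₁ = h₂): P₁ − P₂ = ½ρ(v₂² − v₁²).
P₂ = P₁ − ½ρ(v₂² − v₁²) = 583200 − ½·1258·(24.11² − 2.299²) = 583200 − 362200 = 221000 Pa.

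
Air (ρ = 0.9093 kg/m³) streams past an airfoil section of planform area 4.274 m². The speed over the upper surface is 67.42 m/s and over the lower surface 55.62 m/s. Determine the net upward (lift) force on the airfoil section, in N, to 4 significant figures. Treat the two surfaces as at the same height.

The faster flow above has the lower pressure; Bernoulli (same height) gives ΔP = ½ρ(v_up² − v_low²).
ΔP = ½·0.9093·(67.42² − 55.62²) = 660.1 Pa.
Lift = ΔP · A = 660.1 × 4.274 = 2821 N.

F ≈ 2821 N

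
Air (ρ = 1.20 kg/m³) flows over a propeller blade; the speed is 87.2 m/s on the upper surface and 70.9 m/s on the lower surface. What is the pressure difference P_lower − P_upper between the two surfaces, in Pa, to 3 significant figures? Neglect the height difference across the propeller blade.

With negligible Δh, P + ½ρv² is constant, so P_low − P_up = ½ρ(v_up² − v_low²).
ΔP = ½·1.20·(87.2² − 70.9²) = 1550 Pa.

ΔP ≈ 1550 Pa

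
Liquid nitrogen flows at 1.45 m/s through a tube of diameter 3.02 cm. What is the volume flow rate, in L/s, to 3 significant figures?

Q = A·v = 0.000716 m² × 1.45 m/s = 0.00104 m³/s.
Converting: 0.00104 m³/s × 1000 = 1.04 L/s.

Q ≈ 1.04 L/s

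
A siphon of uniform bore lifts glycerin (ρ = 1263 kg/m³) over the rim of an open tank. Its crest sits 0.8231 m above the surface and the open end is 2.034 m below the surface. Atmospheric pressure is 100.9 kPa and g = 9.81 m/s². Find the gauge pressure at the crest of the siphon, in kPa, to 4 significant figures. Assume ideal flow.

The outlet speed comes from Torricelli: v = √(2g·2.034) = 6.317 m/s.
With constant cross-section the crest speed equals v; applying Bernoulli from the surface up to the crest, P_top = P_atm − ½ρv² − ρg·h_top.
P_top = 100900 − ½·1263·6.317² − 1263·9.81·0.8231 = 65500 Pa. So P_gauge = P_top − P_atm = -35400 Pa.

-35.40 kPa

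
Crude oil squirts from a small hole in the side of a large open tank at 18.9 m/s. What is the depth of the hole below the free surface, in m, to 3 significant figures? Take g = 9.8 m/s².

18.2 m

Inverting v = √(2gh) gives h = v² / 2g.
h = 18.9²/(2·9.8) = 357/19.60 = 18.2 m.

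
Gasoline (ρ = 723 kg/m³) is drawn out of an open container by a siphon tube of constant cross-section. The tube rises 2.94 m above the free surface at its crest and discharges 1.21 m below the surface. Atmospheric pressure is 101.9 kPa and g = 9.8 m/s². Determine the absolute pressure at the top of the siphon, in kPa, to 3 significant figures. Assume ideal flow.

Bernoulli surface→outlet gives ½v² = g·h_out, so v = √(2·9.8·1.21) = 4.87 m/s.
Continuity keeps v the same throughout the tube; from surface to crest, P_atm + 0 = P_top + ½ρv² + ρg·h_top.
P_top = 101900 − ½·723·4.87² − 723·9.8·2.94 = 72500 Pa.

72.5 kPa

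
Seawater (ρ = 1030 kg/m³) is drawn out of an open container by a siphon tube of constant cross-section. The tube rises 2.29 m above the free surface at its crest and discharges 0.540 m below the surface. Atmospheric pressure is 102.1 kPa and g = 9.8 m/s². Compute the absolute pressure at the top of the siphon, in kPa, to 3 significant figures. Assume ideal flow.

The outlet speed comes from Torricelli: v = √(2g·0.540) = 3.25 m/s.
With constant cross-section the crest speed equals v; applying Bernoulli from the surface up to the crest, P_top = P_atm − ½ρv² − ρg·h_top.
P_top = 102100 − ½·1030·3.25² − 1030·9.8·2.29 = 73500 Pa.

73.5 kPa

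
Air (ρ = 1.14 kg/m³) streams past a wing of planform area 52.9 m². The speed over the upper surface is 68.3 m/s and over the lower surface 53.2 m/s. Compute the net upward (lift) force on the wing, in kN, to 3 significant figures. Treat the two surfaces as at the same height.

55.3 kN

With equal heights on the two surfaces, Bernoulli gives P_lower − P_upper = ½ρ(v_upper² − v_lower²).
ΔP = ½·1.14·(68.3² − 53.2²) = 1050 Pa.
Lift = ΔP · A = 1050 × 52.9 = 55300 N.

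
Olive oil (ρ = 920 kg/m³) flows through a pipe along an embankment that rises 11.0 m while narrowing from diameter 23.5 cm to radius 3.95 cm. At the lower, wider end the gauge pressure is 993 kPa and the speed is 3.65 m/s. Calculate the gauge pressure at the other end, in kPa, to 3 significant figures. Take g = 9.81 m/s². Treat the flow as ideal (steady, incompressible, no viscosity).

Continuity gives A₁v₁ = A₂v₂, so v₂ = (434 cm²)/(49.0 cm²) × 3.65 m/s = 32.3 m/s.
Applying Bernoulli between the two ends and solving for P₂: P₂ = P₁ + ½ρ(v₁² − v₂²) − ρgΔh.
P₂ = 993000 + ½·920·(3.65² − 32.3²) − 920·9.81·(+11.0) = 993000 + (-474000) − (99300) = 420000 Pa.

P₂ ≈ 420 kPa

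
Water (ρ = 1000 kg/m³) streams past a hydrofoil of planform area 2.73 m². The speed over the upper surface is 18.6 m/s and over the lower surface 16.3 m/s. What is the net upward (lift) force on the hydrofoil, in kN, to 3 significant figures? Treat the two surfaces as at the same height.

The faster flow above has the lower pressure; Bernoulli (same height) gives ΔP = ½ρ(v_up² − v_low²).
ΔP = ½·1000·(18.6² − 16.3²) = 40100 Pa.
Lift = ΔP · A = 40100 × 2.73 = 110000 N.

F ≈ 110 kN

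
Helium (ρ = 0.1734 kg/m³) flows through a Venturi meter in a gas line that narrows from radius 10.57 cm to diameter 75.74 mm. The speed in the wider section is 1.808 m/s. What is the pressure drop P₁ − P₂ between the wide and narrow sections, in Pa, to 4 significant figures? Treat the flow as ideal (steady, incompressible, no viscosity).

Mass conservation (A₁v₁ = A₂v₂) gives v₂ = 1.808 × 351.0/45.05 = 14.09 m/s.
Bernoulli (h₁ = h₂): P₁ − P₂ = ½ρ(v₂² − v₁²).
P₁ − P₂ = ½·0.1734·(14.09² − 1.808²) = ½·0.1734·195.1 = 16.92 Pa.

ΔP ≈ 16.92 Pa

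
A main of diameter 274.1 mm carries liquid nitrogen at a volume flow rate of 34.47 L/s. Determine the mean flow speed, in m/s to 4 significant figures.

Q = 34.47 L/s = 0.03447 m³/s.
v = Q/A = 0.03447 / 0.05901 = 0.5842 m/s.

v ≈ 0.5842 m/s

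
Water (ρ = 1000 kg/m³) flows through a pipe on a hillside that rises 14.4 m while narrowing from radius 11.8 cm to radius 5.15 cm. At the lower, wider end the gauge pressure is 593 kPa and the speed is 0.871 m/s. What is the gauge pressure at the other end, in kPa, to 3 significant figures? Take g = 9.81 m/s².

442 kPa

The volume flow rate is constant, so v₂ = (A₁/A₂)v₁ = (437/83.3)·0.871 = 4.57 m/s.
Bernoulli: P₁ + ½ρv₁² + ρg h₁ = P₂ + ½ρv₂² + ρg h₂, so P₂ = P₁ + ½ρ(v₁² − v₂²) − ρg(h₂ − h₁).
P₂ = 593000 + ½·1000·(0.871² − 4.57²) − 1000·9.81·(+14.4) = 593000 + (-10100) − (141000) = 442000 Pa.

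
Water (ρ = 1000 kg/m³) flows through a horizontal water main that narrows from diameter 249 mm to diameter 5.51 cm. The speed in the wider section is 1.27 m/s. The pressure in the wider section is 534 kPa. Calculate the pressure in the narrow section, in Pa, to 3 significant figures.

By continuity, v₂ = v₁·A₁/A₂ = 1.27·(487/23.8) = 25.9 m/s.
Along the horizontal streamline, P + ½ρv² is constant.
P₂ = P₁ − ½ρ(v₂² − v₁²) = 534000 − ½·1000·(25.9² − 1.27²) = 534000 − 336000 = 198000 Pa.

P₂ ≈ 198000 Pa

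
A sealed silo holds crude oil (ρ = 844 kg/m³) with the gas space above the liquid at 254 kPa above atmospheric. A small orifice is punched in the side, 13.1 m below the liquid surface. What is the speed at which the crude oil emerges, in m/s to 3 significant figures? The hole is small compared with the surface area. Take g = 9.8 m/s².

Take point 1 at the surface (v₁ ≈ 0) and point 2 at the hole (at atmospheric pressure). Bernoulli: P₁ + ρg h = P_atm + ½ρv₂².
With P₁ − P_atm = 254000 Pa, v₂ = √(2gh + 2ΔP/ρ) = √(2·9.8·13.1 + 2·254000/844) = 29.3 m/s.

29.3 m/s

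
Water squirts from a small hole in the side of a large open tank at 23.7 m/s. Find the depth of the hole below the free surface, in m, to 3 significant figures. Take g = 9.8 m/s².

h ≈ 28.7 m

For a small hole in a large open tank, ½v² = gh, giving h = v²/(2g).
h = 23.7²/(2·9.8) = 562/19.60 = 28.7 m.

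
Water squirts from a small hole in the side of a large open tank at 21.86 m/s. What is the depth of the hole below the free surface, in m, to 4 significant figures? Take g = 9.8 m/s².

For a small hole in a large open tank, ½v² = gh, giving h = v²/(2g).
h = 21.86²/(2·9.8) = 477.9/19.60 = 24.38 m.

h ≈ 24.38 m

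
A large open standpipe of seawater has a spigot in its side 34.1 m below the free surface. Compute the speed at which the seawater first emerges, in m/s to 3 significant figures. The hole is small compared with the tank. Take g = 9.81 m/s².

Bernoulli from surface to hole (P equal, v_surface ≈ 0): v = √(2gh) = √(2×9.81×34.1) = 25.9 m/s.

25.9 m/s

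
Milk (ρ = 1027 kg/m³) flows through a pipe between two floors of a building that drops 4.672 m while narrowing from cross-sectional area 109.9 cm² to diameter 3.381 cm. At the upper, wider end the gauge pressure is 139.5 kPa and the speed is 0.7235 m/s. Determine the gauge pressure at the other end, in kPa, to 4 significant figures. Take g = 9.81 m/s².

Continuity gives A₁v₁ = A₂v₂, so v₂ = (109.9 cm²)/(8.978 cm²) × 0.7235 m/s = 8.856 m/s.
Energy conservation along the streamline gives P₂ = P₁ − ½ρ(v₂² − v₁²) − ρg(h₂ − h₁).
P₂ = 139500 + ½·1027·(0.7235² − 8.856²) − 1027·9.81·(−4.672) = 139500 + (-40010) − (-47070) = 146600 Pa.

P₂ ≈ 146.6 kPa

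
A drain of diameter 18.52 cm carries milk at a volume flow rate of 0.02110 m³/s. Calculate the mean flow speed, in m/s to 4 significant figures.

v ≈ 0.7833 m/s

Q = 0.02110 m³/s = 0.02110 m³/s.
v = Q/A = 0.02110 / 0.02694 = 0.7833 m/s.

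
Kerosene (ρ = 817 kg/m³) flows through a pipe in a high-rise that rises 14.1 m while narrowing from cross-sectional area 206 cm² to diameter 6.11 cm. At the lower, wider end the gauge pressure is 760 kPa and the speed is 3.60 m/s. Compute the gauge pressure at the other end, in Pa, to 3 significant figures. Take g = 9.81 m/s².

391000 Pa

Mass conservation (A₁v₁ = A₂v₂) gives v₂ = 3.60 × 206/29.3 = 25.3 m/s.
Energy conservation along the streamline gives P₂ = P₁ − ½ρ(v₂² − v₁²) − ρg(h₂ − h₁).
P₂ = 760000 + ½·817·(3.60² − 25.3²) − 817·9.81·(+14.1) = 760000 + (-256000) − (113000) = 391000 Pa.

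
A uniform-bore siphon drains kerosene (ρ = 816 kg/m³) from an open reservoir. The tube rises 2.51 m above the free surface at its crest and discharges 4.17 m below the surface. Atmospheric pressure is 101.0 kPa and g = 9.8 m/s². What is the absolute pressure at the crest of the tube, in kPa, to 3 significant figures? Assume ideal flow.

From the surface to the outlet (both open to atmosphere, surface at rest): v = √(2g·h_out) = √(2·9.8·4.17) = 9.04 m/s.
Continuity keeps v the same throughout the tube; from surface to crest, P_atm + 0 = P_top + ½ρv² + ρg·h_top.
P_top = 101000 − ½·816·9.04² − 816·9.8·2.51 = 47600 Pa.

47.6 kPa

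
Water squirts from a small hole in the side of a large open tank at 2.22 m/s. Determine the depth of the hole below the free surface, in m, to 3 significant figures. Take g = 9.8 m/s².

For a small hole in a large open tank, ½v² = gh, giving h = v²/(2g).
h = 2.22²/(2·9.8) = 4.93/19.60 = 0.251 m.

h = 0.251 m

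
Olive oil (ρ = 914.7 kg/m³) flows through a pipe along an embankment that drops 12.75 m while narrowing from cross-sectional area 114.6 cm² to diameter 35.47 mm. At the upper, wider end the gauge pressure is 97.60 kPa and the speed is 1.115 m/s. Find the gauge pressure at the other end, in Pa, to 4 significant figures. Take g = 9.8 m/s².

P₂ ≈ 136000 Pa

The volume flow rate is constant, so v₂ = (A₁/A₂)v₁ = (114.6/9.881)·1.115 = 12.93 m/s.
Bernoulli: P₁ + ½ρv₁² + ρg h₁ = P₂ + ½ρv₂² + ρg h₂, so P₂ = P₁ + ½ρ(v₁² − v₂²) − ρg(h₂ − h₁).
P₂ = 97600 + ½·914.7·(1.115² − 12.93²) − 914.7·9.8·(−12.75) = 97600 + (-75910) − (-114300) = 136000 Pa.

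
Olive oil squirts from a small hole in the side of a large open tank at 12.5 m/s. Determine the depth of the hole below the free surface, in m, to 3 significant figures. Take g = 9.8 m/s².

Torricelli: v = √(2gh), so h = v²/(2g).
h = 12.5²/(2·9.8) = 156/19.60 = 7.97 m.

h = 7.97 m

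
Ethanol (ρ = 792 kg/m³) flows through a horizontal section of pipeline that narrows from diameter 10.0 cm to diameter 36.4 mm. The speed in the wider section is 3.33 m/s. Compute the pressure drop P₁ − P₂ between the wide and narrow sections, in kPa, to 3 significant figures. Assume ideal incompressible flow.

246 kPa

The volume flow rate is constant, so v₂ = (A₁/A₂)v₁ = (78.5/10.4)·3.33 = 25.1 m/s.
The pipe is horizontal, so Bernoulli reduces to P₁ + ½ρv₁² = P₂ + ½ρv₂².
P₁ − P₂ = ½·792·(25.1² − 3.33²) = ½·792·621 = 246000 Pa.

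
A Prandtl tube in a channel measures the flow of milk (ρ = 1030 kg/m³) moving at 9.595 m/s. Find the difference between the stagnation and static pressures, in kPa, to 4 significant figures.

Bernoulli between the free stream and the stagnation point: ½ρv² = P_stag − P_static.
ΔP = ½·1030·9.595² = 47410 Pa.

ΔP ≈ 47.41 kPa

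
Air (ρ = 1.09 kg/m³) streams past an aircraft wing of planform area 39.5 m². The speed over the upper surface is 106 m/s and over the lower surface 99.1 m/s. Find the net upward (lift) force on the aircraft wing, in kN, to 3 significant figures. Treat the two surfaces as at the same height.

30.5 kN

With equal heights on the two surfaces, Bernoulli gives P_lower − P_upper = ½ρ(v_upper² − v_lower²).
ΔP = ½·1.09·(106² − 99.1²) = 771 Pa.
Lift = ΔP · A = 771 × 39.5 = 30500 N.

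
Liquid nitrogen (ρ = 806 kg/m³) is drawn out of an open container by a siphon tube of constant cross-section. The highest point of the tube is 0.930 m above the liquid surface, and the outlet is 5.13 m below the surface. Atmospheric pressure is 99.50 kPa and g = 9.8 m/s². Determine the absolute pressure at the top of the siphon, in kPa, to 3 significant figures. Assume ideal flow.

The outlet speed comes from Torricelli: v = √(2g·5.13) = 10.0 m/s.
With constant cross-section the crest speed equals v; applying Bernoulli from the surface up to the crest, P_top = P_atm − ½ρv² − ρg·h_top.
P_top = 99500 − ½·806·10.0² − 806·9.8·0.930 = 51600 Pa.

51.6 kPa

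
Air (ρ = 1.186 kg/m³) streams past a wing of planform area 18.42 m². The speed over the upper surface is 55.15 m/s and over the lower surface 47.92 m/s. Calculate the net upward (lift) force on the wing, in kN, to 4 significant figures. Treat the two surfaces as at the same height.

F ≈ 8.140 kN

From P + ½ρv² = const at equal height, P_low − P_up = ½ρ(v_up² − v_low²).
ΔP = ½·1.186·(55.15² − 47.92²) = 441.9 Pa.
Lift = ΔP · A = 441.9 × 18.42 = 8140 N.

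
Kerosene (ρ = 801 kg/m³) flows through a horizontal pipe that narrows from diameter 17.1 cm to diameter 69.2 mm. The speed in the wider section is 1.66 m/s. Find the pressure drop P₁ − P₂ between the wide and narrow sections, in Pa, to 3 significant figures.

ΔP ≈ 40000 Pa

By continuity, v₂ = v₁·A₁/A₂ = 1.66·(230/37.6) = 10.1 m/s.
The pipe is horizontal, so Bernoulli reduces to P₁ + ½ρv₁² = P₂ + ½ρv₂².
P₁ − P₂ = ½·801·(10.1² − 1.66²) = ½·801·100.0 = 40000 Pa.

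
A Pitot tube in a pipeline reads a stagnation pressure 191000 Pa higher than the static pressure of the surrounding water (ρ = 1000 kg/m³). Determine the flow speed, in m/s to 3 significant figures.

At the stagnation point the flow is brought to rest, so Bernoulli gives P_stag − P_static = ½ρv².
v = √(2ΔP/ρ) = √(2·191000/1000) = 19.5 m/s.

v ≈ 19.5 m/s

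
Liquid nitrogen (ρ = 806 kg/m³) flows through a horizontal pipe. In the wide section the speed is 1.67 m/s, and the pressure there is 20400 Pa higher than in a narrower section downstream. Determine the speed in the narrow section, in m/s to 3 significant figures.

Along the level pipe P + ½ρv² is conserved, hence v₂² = v₁² + 2(P₁ − P₂)/ρ.
v₂ = √(1.67² + 2·20400/806) = √(2.79 + 50.6) = 7.31 m/s.

v₂ = 7.31 m/s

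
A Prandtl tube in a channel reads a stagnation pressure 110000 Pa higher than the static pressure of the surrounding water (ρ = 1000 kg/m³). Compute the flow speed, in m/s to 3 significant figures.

At the stagnation point the flow is brought to rest, so Bernoulli gives P_stag − P_static = ½ρv².
v = √(2ΔP/ρ) = √(2·110000/1000) = 14.8 m/s.

v = 14.8 m/s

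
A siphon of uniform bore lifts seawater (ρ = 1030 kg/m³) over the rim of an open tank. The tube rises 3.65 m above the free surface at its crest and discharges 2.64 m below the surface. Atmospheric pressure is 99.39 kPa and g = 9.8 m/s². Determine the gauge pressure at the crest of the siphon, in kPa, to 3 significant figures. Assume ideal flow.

The outlet speed comes from Torricelli: v = √(2g·2.64) = 7.19 m/s.
The bore is uniform, so the speed at the crest is the same v. Bernoulli surface→crest: P_atm = P_top + ½ρv² + ρg·h_top.
P_top = 99390 − ½·1030·7.19² − 1030·9.8·3.65 = 35900 Pa. So P_gauge = P_top − P_atm = -63500 Pa.

-63.5 kPa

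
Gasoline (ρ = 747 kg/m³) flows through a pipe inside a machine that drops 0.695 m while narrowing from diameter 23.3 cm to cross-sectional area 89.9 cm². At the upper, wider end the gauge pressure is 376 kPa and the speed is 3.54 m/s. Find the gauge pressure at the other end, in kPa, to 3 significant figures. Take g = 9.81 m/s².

Mass conservation (A₁v₁ = A₂v₂) gives v₂ = 3.54 × 426/89.9 = 16.8 m/s.
Applying Bernoulli between the two ends and solving for P₂: P₂ = P₁ + ½ρ(v₁² − v₂²) − ρgΔh.
P₂ = 376000 + ½·747·(3.54² − 16.8²) − 747·9.81·(−0.695) = 376000 + (-101000) − (-5090) = 280000 Pa.

P₂ ≈ 280 kPa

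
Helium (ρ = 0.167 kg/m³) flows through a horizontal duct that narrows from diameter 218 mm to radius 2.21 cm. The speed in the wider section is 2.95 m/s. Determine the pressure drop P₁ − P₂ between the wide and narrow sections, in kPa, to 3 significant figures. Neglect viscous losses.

ΔP ≈ 0.429 kPa

Continuity gives A₁v₁ = A₂v₂, so v₂ = (373 cm²)/(15.3 cm²) × 2.95 m/s = 71.8 m/s.
With no height change, Bernoulli's equation is P₁ + ½ρv₁² = P₂ + ½ρv₂².
P₁ − P₂ = ½·0.167·(71.8² − 2.95²) = ½·0.167·5140 = 429 Pa.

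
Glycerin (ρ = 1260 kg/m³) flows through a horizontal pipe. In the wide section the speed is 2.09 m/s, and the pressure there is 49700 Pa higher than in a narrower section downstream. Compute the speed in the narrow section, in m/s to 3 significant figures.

9.12 m/s

With h₁ = h₂, rearranging Bernoulli gives v₂ = √(v₁² + 2ΔP/ρ).
v₂ = √(2.09² + 2·49700/1260) = √(4.37 + 78.9) = 9.12 m/s.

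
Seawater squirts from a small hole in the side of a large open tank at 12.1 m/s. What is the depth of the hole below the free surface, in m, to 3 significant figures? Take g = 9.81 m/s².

For a small hole in a large open tank, ½v² = gh, giving h = v²/(2g).
h = 12.1²/(2·9.81) = 146/19.62 = 7.46 m.

7.46 m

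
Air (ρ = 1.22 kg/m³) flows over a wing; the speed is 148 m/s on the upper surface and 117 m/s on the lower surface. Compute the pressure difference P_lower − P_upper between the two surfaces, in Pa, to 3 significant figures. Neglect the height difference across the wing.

Bernoulli (same height): P_lower − P_upper = ½ρ(v_upper² − v_lower²).
ΔP = ½·1.22·(148² − 117²) = 5010 Pa.

5010 Pa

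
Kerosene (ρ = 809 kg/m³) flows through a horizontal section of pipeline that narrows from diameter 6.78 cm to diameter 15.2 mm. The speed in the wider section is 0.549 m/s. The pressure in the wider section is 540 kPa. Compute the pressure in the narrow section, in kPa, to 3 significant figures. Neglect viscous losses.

P₂ ≈ 492 kPa

Mass conservation (A₁v₁ = A₂v₂) gives v₂ = 0.549 × 36.1/1.81 = 10.9 m/s.
The pipe is horizontal, so Bernoulli reduces to P₁ + ½ρv₁² = P₂ + ½ρv₂².
P₂ = P₁ − ½ρ(v₂² − v₁²) = 540000 − ½·809·(10.9² − 0.549²) = 540000 − 48100 = 492000 Pa.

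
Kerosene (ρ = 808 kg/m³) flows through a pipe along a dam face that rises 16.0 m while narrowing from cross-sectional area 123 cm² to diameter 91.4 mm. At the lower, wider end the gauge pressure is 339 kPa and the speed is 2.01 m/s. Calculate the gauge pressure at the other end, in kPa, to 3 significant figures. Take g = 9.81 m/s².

By continuity, v₂ = v₁·A₁/A₂ = 2.01·(123/65.6) = 3.77 m/s.
Energy conservation along the streamline gives P₂ = P₁ − ½ρ(v₂² − v₁²) − ρg(h₂ − h₁).
P₂ = 339000 + ½·808·(2.01² − 3.77²) − 808·9.81·(+16.0) = 339000 + (-4100) − (127000) = 208000 Pa.

P₂ = 208 kPa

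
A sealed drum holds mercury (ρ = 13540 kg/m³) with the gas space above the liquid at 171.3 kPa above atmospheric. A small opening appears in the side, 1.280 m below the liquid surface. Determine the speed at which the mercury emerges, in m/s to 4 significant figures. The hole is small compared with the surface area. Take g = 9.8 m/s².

Take point 1 at the surface (v₁ ≈ 0) and point 2 at the hole (at atmospheric pressure). Bernoulli: P₁ + ρg h = P_atm + ½ρv₂².
With P₁ − P_atm = 171300 Pa, v₂ = √(2gh + 2ΔP/ρ) = √(2·9.8·1.280 + 2·171300/13540) = 7.099 m/s.

v = 7.099 m/s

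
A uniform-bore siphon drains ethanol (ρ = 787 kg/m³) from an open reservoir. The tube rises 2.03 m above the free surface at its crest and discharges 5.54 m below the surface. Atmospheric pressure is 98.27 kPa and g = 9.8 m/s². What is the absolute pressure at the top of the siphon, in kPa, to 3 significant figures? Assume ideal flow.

P_top ≈ 39.9 kPa

The outlet speed comes from Torricelli: v = √(2g·5.54) = 10.4 m/s.
The bore is uniform, so the speed at the crest is the same v. Bernoulli surface→crest: P_atm = P_top + ½ρv² + ρg·h_top.
P_top = 98270 − ½·787·10.4² − 787·9.8·2.03 = 39900 Pa.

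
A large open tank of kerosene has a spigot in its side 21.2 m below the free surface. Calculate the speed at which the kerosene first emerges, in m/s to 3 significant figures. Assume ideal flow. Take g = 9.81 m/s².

v = 20.4 m/s

Torricelli's result v = √(2gh) gives v = √(2·9.81·21.2) = 20.4 m/s.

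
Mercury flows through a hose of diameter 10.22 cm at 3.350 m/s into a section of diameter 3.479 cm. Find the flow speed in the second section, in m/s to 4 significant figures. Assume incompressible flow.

v₂ ≈ 28.91 m/s

Mass conservation (A₁v₁ = A₂v₂) gives v₂ = 3.350 × 82.03/9.506 = 28.91 m/s.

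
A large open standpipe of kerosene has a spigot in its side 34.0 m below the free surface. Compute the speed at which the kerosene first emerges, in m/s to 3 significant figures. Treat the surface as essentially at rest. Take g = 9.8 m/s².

v ≈ 25.8 m/s

Bernoulli from surface to hole (P equal, v_surface ≈ 0): v = √(2gh) = √(2×9.8×34.0) = 25.8 m/s.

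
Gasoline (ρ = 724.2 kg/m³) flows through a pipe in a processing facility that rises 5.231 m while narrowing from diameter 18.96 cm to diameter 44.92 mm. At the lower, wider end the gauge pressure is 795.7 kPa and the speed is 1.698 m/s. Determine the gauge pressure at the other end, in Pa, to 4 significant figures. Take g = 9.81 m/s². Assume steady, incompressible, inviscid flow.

P₂ ≈ 428200 Pa

The volume flow rate is constant, so v₂ = (A₁/A₂)v₁ = (282.3/15.85)·1.698 = 30.25 m/s.
Energy conservation along the streamline gives P₂ = P₁ − ½ρ(v₂² − v₁²) − ρg(h₂ − h₁).
P₂ = 795700 + ½·724.2·(1.698² − 30.25²) − 724.2·9.81·(+5.231) = 795700 + (-330300) − (37160) = 428200 Pa.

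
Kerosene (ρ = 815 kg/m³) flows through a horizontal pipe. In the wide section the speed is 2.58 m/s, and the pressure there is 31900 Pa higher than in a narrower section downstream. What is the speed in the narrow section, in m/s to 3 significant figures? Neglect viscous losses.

With h₁ = h₂, rearranging Bernoulli gives v₂ = √(v₁² + 2ΔP/ρ).
v₂ = √(2.58² + 2·31900/815) = √(6.66 + 78.3) = 9.22 m/s.

v₂ ≈ 9.22 m/s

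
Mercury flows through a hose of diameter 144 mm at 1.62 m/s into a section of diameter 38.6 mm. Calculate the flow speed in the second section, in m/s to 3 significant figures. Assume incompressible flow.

Continuity gives A₁v₁ = A₂v₂, so v₂ = (163 cm²)/(11.7 cm²) × 1.62 m/s = 22.5 m/s.

v₂ ≈ 22.5 m/s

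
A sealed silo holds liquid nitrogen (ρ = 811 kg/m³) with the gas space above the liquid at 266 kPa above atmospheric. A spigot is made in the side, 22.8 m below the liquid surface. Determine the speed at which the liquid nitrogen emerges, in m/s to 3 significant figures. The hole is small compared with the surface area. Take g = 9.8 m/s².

v ≈ 33.2 m/s

Take point 1 at the surface (v₁ ≈ 0) and point 2 at the hole (at atmospheric pressure). Bernoulli: P₁ + ρg h = P_atm + ½ρv₂².
With P₁ − P_atm = 266000 Pa, v₂ = √(2gh + 2ΔP/ρ) = √(2·9.8·22.8 + 2·266000/811) = 33.2 m/s.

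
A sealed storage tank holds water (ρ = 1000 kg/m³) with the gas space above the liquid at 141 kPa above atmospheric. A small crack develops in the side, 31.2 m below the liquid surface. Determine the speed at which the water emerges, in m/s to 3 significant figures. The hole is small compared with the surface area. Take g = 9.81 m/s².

Take point 1 at the surface (v₁ ≈ 0) and point 2 at the hole (at atmospheric pressure). Bernoulli: P₁ + ρg h = P_atm + ½ρv₂².
With P₁ − P_atm = 141000 Pa, v₂ = √(2gh + 2ΔP/ρ) = √(2·9.81·31.2 + 2·141000/1000) = 29.9 m/s.

v ≈ 29.9 m/s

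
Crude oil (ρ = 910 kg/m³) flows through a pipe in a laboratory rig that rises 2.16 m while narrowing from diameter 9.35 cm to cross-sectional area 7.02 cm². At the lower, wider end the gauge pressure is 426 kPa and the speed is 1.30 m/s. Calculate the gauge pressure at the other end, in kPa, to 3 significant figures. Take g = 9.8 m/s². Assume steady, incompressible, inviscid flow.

334 kPa

By continuity, v₂ = v₁·A₁/A₂ = 1.30·(68.7/7.02) = 12.7 m/s.
Bernoulli: P₁ + ½ρv₁² + ρg h₁ = P₂ + ½ρv₂² + ρg h₂, so P₂ = P₁ + ½ρ(v₁² − v₂²) − ρg(h₂ − h₁).
P₂ = 426000 + ½·910·(1.30² − 12.7²) − 910·9.8·(+2.16) = 426000 + (-72800) − (19300) = 334000 Pa.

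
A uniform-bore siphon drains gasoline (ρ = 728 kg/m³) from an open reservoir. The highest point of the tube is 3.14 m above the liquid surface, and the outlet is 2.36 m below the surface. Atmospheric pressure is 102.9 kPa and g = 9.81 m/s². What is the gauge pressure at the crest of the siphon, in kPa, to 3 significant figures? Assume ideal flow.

P_gauge ≈ -39.3 kPa

Bernoulli surface→outlet gives ½v² = g·h_out, so v = √(2·9.81·2.36) = 6.80 m/s.
Continuity keeps v the same throughout the tube; from surface to crest, P_atm + 0 = P_top + ½ρv² + ρg·h_top.
P_top = 102900 − ½·728·6.80² − 728·9.81·3.14 = 63600 Pa. So P_gauge = P_top − P_atm = -39300 Pa.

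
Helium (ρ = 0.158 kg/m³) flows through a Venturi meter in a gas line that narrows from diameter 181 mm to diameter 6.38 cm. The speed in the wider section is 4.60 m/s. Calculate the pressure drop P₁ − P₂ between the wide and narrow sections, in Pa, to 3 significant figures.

Mass conservation (A₁v₁ = A₂v₂) gives v₂ = 4.60 × 257/32.0 = 37.0 m/s.
Bernoulli (h₁ = h₂): P₁ − P₂ = ½ρ(v₂² − v₁²).
P₁ − P₂ = ½·0.158·(37.0² − 4.60²) = ½·0.158·1350 = 107 Pa.

ΔP ≈ 107 Pa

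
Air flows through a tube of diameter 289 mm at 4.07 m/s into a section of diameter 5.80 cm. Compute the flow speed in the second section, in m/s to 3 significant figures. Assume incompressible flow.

Mass conservation (A₁v₁ = A₂v₂) gives v₂ = 4.07 × 656/26.4 = 101 m/s.

v₂ ≈ 101 m/s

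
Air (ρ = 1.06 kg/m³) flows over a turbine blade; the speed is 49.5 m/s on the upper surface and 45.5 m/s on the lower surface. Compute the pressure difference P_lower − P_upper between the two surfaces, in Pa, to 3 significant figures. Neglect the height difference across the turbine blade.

Bernoulli (same height): P_lower − P_upper = ½ρ(v_upper² − v_lower²).
ΔP = ½·1.06·(49.5² − 45.5²) = 201 Pa.

ΔP = 201 Pa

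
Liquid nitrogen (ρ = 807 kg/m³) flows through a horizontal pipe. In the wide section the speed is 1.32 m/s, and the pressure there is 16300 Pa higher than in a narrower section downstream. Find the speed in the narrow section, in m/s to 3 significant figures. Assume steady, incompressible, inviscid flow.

Along the level pipe P + ½ρv² is conserved, hence v₂² = v₁² + 2(P₁ − P₂)/ρ.
v₂ = √(1.32² + 2·16300/807) = √(1.74 + 40.4) = 6.49 m/s.

v₂ ≈ 6.49 m/s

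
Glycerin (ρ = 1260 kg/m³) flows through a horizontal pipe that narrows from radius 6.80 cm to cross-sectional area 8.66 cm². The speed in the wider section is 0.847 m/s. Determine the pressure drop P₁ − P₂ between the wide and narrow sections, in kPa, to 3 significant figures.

ΔP = 127 kPa

By continuity, v₂ = v₁·A₁/A₂ = 0.847·(145/8.66) = 14.2 m/s.
Bernoulli (h₁ = h₂): P₁ − P₂ = ½ρ(v₂² − v₁²).
P₁ − P₂ = ½·1260·(14.2² − 0.847²) = ½·1260·201 = 127000 Pa.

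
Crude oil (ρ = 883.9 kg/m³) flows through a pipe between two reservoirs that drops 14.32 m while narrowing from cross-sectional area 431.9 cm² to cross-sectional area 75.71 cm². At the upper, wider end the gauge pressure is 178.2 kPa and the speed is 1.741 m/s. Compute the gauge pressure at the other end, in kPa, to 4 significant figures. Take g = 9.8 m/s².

Mass conservation (A₁v₁ = A₂v₂) gives v₂ = 1.741 × 431.9/75.71 = 9.932 m/s.
Applying Bernoulli between the two ends and solving for P₂: P₂ = P₁ + ½ρ(v₁² − v₂²) − ρgΔh.
P₂ = 178200 + ½·883.9·(1.741² − 9.932²) − 883.9·9.8·(−14.32) = 178200 + (-42250) − (-124000) = 260000 Pa.

260.0 kPa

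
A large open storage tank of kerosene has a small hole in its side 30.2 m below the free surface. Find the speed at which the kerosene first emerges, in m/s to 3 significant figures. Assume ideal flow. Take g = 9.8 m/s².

24.3 m/s

Bernoulli from surface to hole (P equal, v_surface ≈ 0): v = √(2gh) = √(2×9.8×30.2) = 24.3 m/s.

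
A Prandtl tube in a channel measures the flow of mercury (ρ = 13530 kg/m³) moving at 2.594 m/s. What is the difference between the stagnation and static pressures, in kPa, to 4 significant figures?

ΔP ≈ 45.52 kPa

The dynamic pressure equals the rise in static pressure at the stagnation point: ΔP = ½ρv².
ΔP = ½·13530·2.594² = 45520 Pa.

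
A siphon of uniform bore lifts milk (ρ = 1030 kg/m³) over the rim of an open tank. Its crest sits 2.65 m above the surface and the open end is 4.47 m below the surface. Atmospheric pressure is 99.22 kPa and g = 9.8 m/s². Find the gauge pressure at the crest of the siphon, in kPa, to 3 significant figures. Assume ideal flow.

The outlet speed comes from Torricelli: v = √(2g·4.47) = 9.36 m/s.
With constant cross-section the crest speed equals v; applying Bernoulli from the surface up to the crest, P_top = P_atm − ½ρv² − ρg·h_top.
P_top = 99220 − ½·1030·9.36² − 1030·9.8·2.65 = 27400 Pa. So P_gauge = P_top − P_atm = -71900 Pa.

-71.9 kPa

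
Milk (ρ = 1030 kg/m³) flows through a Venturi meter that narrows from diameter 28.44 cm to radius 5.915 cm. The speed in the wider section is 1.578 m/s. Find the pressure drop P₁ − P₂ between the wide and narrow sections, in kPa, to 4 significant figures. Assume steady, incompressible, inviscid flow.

41.55 kPa

The volume flow rate is constant, so v₂ = (A₁/A₂)v₁ = (635.3/109.9)·1.578 = 9.120 m/s.
The pipe is horizontal, so Bernoulli reduces to P₁ + ½ρv₁² = P₂ + ½ρv₂².
P₁ − P₂ = ½·1030·(9.120² − 1.578²) = ½·1030·80.69 = 41550 Pa.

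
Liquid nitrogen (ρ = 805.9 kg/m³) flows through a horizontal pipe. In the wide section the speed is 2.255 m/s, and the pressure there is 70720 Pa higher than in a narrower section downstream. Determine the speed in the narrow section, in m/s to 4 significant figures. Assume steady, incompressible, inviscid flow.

Along the level pipe P + ½ρv² is conserved, hence v₂² = v₁² + 2(P₁ − P₂)/ρ.
v₂ = √(2.255² + 2·70720/805.9) = √(5.085 + 175.5) = 13.44 m/s.

v₂ = 13.44 m/s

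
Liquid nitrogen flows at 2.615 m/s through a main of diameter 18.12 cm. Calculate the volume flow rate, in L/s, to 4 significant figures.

Q = A·v = 0.02579 m² × 2.615 m/s = 0.06743 m³/s.
Converting: 0.06743 m³/s × 1000 = 67.43 L/s.

67.43 L/s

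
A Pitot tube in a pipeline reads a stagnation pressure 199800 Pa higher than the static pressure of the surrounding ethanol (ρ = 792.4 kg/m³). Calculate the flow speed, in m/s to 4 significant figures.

v ≈ 22.46 m/s

At the stagnation point the flow is brought to rest, so Bernoulli gives P_stag − P_static = ½ρv².
v = √(2ΔP/ρ) = √(2·199800/792.4) = 22.46 m/s.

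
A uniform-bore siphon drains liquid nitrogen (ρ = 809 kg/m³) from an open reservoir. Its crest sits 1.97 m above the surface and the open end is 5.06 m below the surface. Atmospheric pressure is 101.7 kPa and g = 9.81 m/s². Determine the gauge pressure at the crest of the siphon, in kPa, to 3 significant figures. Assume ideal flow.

P_gauge ≈ -55.8 kPa

Bernoulli surface→outlet gives ½v² = g·h_out, so v = √(2·9.81·5.06) = 9.96 m/s.
With constant cross-section the crest speed equals v; applying Bernoulli from the surface up to the crest, P_top = P_atm − ½ρv² − ρg·h_top.
P_top = 101700 − ½·809·9.96² − 809·9.81·1.97 = 45900 Pa. So P_gauge = P_top − P_atm = -55800 Pa.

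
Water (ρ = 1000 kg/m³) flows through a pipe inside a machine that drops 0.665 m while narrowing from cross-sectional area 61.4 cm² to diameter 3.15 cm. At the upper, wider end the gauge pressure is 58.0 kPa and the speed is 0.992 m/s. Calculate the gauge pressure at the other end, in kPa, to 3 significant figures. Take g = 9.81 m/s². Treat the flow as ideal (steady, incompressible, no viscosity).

P₂ = 34.5 kPa

Mass conservation (A₁v₁ = A₂v₂) gives v₂ = 0.992 × 61.4/7.79 = 7.82 m/s.
Applying Bernoulli between the two ends and solving for P₂: P₂ = P₁ + ½ρ(v₁² − v₂²) − ρgΔh.
P₂ = 58000 + ½·1000·(0.992² − 7.82²) − 1000·9.81·(−0.665) = 58000 + (-30100) − (-6520) = 34500 Pa.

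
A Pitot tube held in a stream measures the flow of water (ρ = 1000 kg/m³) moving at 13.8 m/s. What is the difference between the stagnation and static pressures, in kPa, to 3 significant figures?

95.2 kPa

At the stagnation point the flow is brought to rest, so Bernoulli gives P_stag − P_static = ½ρv².
ΔP = ½·1000·13.8² = 95200 Pa.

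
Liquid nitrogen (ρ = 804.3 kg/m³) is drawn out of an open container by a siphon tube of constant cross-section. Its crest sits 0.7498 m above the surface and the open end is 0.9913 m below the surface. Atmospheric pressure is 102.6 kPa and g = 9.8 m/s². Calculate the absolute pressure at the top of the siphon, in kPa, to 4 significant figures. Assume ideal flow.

The outlet speed comes from Torricelli: v = √(2g·0.9913) = 4.408 m/s.
With constant cross-section the crest speed equals v; applying Bernoulli from the surface up to the crest, P_top = P_atm − ½ρv² − ρg·h_top.
P_top = 102600 − ½·804.3·4.408² − 804.3·9.8·0.7498 = 88880 Pa.

P_top ≈ 88.88 kPa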